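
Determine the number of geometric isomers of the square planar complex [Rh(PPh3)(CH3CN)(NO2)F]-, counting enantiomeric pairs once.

3

A square has two trans pairs of vertices; adjacent vertices are cis.
Systematic placement gives 3 geometric isomers: (CH3CN/NO2 trans, F/PPh3 trans); (CH3CN/PPh3 trans, F/NO2 trans); (CH3CN/F trans, NO2/PPh3 trans).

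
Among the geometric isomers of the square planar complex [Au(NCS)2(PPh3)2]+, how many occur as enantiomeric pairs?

0

A square has two trans pairs of vertices; adjacent vertices are cis.
There are 2 geometric isomers: NCS cis; NCS trans.
Each arrangement has an internal mirror plane or centre of symmetry, so none is chiral.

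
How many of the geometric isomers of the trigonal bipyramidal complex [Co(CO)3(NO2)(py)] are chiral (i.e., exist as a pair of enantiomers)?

The distinct arrangements are (4 in all): NO2 equatorial, py equatorial; NO2 axial, py equatorial; NO2 equatorial, py axial; NO2 axial, py axial.
Each arrangement has an internal mirror plane or centre of symmetry, so none is chiral.

0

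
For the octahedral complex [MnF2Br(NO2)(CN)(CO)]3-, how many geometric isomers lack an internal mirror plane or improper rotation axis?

6

An octahedron has six vertices in three trans pairs; every non-trans pair is cis.
Exhaustive case analysis gives 9 geometric isomers.
Of these, 6 lack any improper symmetry element and so occur as enantiomeric pairs, giving 9 + 6 = 15 stereoisomers in total.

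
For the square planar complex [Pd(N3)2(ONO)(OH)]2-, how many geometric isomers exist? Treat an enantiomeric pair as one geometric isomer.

2

Working through the distinct placements yields 2 geometric isomers: N3 cis; N3 trans.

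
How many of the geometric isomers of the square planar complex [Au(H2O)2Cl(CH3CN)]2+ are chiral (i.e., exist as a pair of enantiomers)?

0

Working through the distinct placements yields 2 geometric isomers: H2O cis; H2O trans.
Each arrangement has an internal mirror plane or centre of symmetry, so none is chiral.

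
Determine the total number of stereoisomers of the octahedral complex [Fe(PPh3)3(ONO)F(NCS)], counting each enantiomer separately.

An octahedron has six vertices in three trans pairs; every non-trans pair is cis.
Working through the distinct placements yields 4 geometric isomers: PPh3 mer (3 arrangements); PPh3 fac (chiral).
One of these lacks any improper symmetry element and so occurs as an enantiomeric pair, giving 4 + 1 = 5 stereoisomers in total.

5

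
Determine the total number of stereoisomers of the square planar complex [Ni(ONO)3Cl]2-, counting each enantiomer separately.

A square has two trans pairs of vertices; adjacent vertices are cis.
Only one geometric arrangement is possible.

1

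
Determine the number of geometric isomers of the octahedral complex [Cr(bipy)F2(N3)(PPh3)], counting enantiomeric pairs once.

4

An octahedron has six vertices in three trans pairs; every non-trans pair is cis.
Each bipy is bidentate and must span two cis positions.
There are 4 geometric isomers: F trans; F cis (3 arrangements, 2 chiral).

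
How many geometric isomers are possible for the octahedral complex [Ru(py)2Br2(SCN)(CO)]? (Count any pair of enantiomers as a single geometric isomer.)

6

In an octahedral complex each vertex has one trans partner and four cis neighbours.
Systematic placement gives 6 geometric isomers: py trans, Br trans; py cis, Br trans; py trans, Br cis; py cis, Br cis (3 arrangements, 2 chiral).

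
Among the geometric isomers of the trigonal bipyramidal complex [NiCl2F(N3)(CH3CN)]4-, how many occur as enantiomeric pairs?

Exhaustive case analysis gives 7 geometric isomers.
Of these, 3 lack any improper symmetry element and so occur as enantiomeric pairs, giving 7 + 3 = 10 stereoisomers in total.

3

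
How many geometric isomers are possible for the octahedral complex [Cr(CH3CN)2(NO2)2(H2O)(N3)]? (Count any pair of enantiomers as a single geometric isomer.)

An octahedron has six vertices in three trans pairs; every non-trans pair is cis.
Systematic placement gives 6 geometric isomers: CH3CN trans, NO2 trans; CH3CN trans, NO2 cis; CH3CN cis, NO2 trans; CH3CN cis, NO2 cis (3 arrangements, 2 chiral).

6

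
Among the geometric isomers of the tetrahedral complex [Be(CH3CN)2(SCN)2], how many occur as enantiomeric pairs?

0

In a tetrahedral complex all four positions are equivalent and every pair of ligands is adjacent — there is no cis/trans distinction.
Only one geometric arrangement is possible.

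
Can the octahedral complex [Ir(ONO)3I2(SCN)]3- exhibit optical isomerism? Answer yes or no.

The six octahedral sites form three mutually perpendicular trans pairs.
Working through the distinct placements yields 3 geometric isomers: ONO mer, I trans; ONO fac, I cis; ONO mer, I cis.
Each arrangement has an internal mirror plane or centre of symmetry, so none is chiral.

no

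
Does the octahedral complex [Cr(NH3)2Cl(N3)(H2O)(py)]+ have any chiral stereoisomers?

The six octahedral sites form three mutually perpendicular trans pairs.
Exhaustive case analysis gives 9 geometric isomers.
Of these, 6 lack any improper symmetry element and so occur as enantiomeric pairs, giving 9 + 6 = 15 stereoisomers in total.

yes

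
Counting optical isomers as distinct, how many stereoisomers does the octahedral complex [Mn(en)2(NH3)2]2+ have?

3

The six octahedral sites form three mutually perpendicular trans pairs.
Each en is bidentate and must span two cis positions.
There are 2 geometric isomers: NH3 trans; NH3 cis (chiral).
One of these lacks any improper symmetry element and so occurs as an enantiomeric pair, giving 2 + 1 = 3 stereoisomers in total.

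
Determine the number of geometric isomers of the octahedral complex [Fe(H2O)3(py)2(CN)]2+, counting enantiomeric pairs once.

3

An octahedron has six vertices in three trans pairs; every non-trans pair is cis.
Working through the distinct placements yields 3 geometric isomers: H2O mer, py trans; H2O fac, py cis; H2O mer, py cis.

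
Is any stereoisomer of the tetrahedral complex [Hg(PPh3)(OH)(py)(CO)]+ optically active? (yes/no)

yes

In a tetrahedral complex all four positions are equivalent and every pair of ligands is adjacent — there is no cis/trans distinction.
Only one geometric arrangement is possible; it has no improper symmetry element, so it exists as a pair of enantiomers (2 stereoisomers).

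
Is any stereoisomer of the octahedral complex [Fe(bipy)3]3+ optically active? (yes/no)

In an octahedral complex each vertex has one trans partner and four cis neighbours.
Each bipy is bidentate and must span two cis positions.
Only one geometric arrangement is possible; it has no improper symmetry element, so it exists as a pair of enantiomers (2 stereoisomers).

yes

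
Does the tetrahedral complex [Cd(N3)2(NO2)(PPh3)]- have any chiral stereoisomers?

no

In a tetrahedral complex all four positions are equivalent and every pair of ligands is adjacent — there is no cis/trans distinction.
Only one geometric arrangement is possible.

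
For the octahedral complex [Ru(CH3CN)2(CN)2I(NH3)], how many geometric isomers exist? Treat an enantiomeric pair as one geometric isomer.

6

In an octahedral complex each vertex has one trans partner and four cis neighbours.
The distinct arrangements are (6 in all): CH3CN trans, CN trans; CH3CN trans, CN cis; CH3CN cis, CN cis (3 arrangements, 2 chiral); CH3CN cis, CN trans.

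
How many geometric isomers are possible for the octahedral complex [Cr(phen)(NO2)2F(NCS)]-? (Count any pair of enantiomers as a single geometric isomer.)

The six octahedral sites form three mutually perpendicular trans pairs.
Each phen is bidentate and must span two cis positions.
The distinct arrangements are (4 in all): NO2 cis (3 arrangements, 2 chiral); NO2 trans.

4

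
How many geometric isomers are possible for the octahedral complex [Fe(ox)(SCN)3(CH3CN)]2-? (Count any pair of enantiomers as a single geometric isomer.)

2

Each ox is bidentate and must span two cis positions.
The distinct arrangements are (2 in all): SCN fac; SCN mer.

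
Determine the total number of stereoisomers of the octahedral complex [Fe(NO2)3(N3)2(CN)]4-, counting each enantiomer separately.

3

An octahedron has six vertices in three trans pairs; every non-trans pair is cis.
Working through the distinct placements yields 3 geometric isomers: NO2 mer, N3 cis; NO2 mer, N3 trans; NO2 fac, N3 cis.
Each arrangement has an internal mirror plane or centre of symmetry, so none is chiral.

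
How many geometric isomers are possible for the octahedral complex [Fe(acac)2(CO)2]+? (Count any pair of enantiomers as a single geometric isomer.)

Each acac is bidentate and must span two cis positions.
Systematic placement gives 2 geometric isomers: CO trans; CO cis (chiral).

2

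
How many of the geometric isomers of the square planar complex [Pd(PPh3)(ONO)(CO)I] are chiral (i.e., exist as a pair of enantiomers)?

0

In a square planar complex each vertex has one trans partner and two cis neighbours.
Working through the distinct placements yields 3 geometric isomers: (CO/ONO trans, I/PPh3 trans); (CO/PPh3 trans, I/ONO trans); (CO/I trans, ONO/PPh3 trans).
Each arrangement has an internal mirror plane or centre of symmetry, so none is chiral.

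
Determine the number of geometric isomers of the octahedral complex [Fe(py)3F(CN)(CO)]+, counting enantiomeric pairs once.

In an octahedral complex each vertex has one trans partner and four cis neighbours.
Systematic placement gives 4 geometric isomers: py mer (3 arrangements); py fac (chiral).

4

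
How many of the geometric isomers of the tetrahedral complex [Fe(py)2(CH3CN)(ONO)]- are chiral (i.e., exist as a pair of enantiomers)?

0

All four vertices of a tetrahedron are equivalent and mutually adjacent, so cis/trans isomerism cannot arise.
Only one geometric arrangement is possible.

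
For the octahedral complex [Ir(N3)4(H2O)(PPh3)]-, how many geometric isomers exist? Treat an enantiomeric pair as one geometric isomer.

There are 2 geometric isomers: H2O and PPh3 mutually cis; H2O and PPh3 mutually trans.

2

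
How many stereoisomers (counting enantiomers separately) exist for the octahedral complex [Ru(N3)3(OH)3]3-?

The six octahedral sites form three mutually perpendicular trans pairs.
The distinct arrangements are (2 in all): N3 mer; N3 fac.
Each arrangement has an internal mirror plane or centre of symmetry, so none is chiral.

2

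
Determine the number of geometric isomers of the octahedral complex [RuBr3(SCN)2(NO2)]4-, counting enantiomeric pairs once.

3

Systematic placement gives 3 geometric isomers: Br mer, SCN trans; Br mer, SCN cis; Br fac, SCN cis.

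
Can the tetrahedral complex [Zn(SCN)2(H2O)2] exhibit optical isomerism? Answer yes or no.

Only one geometric arrangement is possible.

no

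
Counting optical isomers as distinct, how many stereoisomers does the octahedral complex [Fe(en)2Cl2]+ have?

In an octahedral complex each vertex has one trans partner and four cis neighbours.
Each en is bidentate and must span two cis positions.
Working through the distinct placements yields 2 geometric isomers: Cl trans; Cl cis (chiral).
One of these lacks any improper symmetry element and so occurs as an enantiomeric pair, giving 2 + 1 = 3 stereoisomers in total.

3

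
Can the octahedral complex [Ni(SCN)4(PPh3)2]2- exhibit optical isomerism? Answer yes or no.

no

In an octahedral complex each vertex has one trans partner and four cis neighbours.
The distinct arrangements are (2 in all): PPh3 trans; PPh3 cis.
Each arrangement has an internal mirror plane or centre of symmetry, so none is chiral.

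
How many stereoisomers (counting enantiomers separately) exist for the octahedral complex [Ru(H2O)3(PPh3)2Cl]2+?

3

An octahedron has six vertices in three trans pairs; every non-trans pair is cis.
Systematic placement gives 3 geometric isomers: H2O mer, PPh3 trans; H2O fac, PPh3 cis; H2O mer, PPh3 cis.
Each arrangement has an internal mirror plane or centre of symmetry, so none is chiral.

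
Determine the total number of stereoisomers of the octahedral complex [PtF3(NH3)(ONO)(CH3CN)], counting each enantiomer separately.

5

The six octahedral sites form three mutually perpendicular trans pairs.
There are 4 geometric isomers: F mer (3 arrangements); F fac (chiral).
One of these lacks any improper symmetry element and so occurs as an enantiomeric pair, giving 4 + 1 = 5 stereoisomers in total.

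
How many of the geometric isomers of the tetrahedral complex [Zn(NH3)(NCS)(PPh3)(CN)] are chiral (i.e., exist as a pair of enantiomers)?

All four vertices of a tetrahedron are equivalent and mutually adjacent, so cis/trans isomerism cannot arise.
Only one geometric arrangement is possible; it has no improper symmetry element, so it exists as a pair of enantiomers (2 stereoisomers).

1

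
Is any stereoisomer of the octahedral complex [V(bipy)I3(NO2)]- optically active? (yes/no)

Each bipy is bidentate and must span two cis positions.
Systematic placement gives 2 geometric isomers: I mer; I fac.
Each arrangement has an internal mirror plane or centre of symmetry, so none is chiral.

no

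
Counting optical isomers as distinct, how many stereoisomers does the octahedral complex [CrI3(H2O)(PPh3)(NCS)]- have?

5

The six octahedral sites form three mutually perpendicular trans pairs.
Working through the distinct placements yields 4 geometric isomers: I mer (3 arrangements); I fac (chiral).
One of these lacks any improper symmetry element and so occurs as an enantiomeric pair, giving 4 + 1 = 5 stereoisomers in total.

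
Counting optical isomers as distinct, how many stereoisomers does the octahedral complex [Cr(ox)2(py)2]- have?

In an octahedral complex each vertex has one trans partner and four cis neighbours.
Each ox is bidentate and must span two cis positions.
Systematic placement gives 2 geometric isomers: py trans; py cis (chiral).
One of these lacks any improper symmetry element and so occurs as an enantiomeric pair, giving 2 + 1 = 3 stereoisomers in total.

3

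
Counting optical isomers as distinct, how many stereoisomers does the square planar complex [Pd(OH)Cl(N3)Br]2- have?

3

In a square planar complex each vertex has one trans partner and two cis neighbours.
The distinct arrangements are (3 in all): (Br/N3 trans, Cl/OH trans); (Br/OH trans, Cl/N3 trans); (Br/Cl trans, N3/OH trans).
Each arrangement has an internal mirror plane or centre of symmetry, so none is chiral.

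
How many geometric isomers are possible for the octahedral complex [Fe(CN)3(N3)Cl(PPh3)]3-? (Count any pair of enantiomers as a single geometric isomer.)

An octahedron has six vertices in three trans pairs; every non-trans pair is cis.
There are 4 geometric isomers: CN mer (3 arrangements); CN fac (chiral).

4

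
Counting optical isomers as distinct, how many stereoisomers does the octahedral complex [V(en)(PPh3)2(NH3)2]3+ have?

Each en is bidentate and must span two cis positions.
Working through the distinct placements yields 3 geometric isomers: PPh3 cis, NH3 trans; PPh3 cis, NH3 cis (chiral); PPh3 trans, NH3 cis.
One of these lacks any improper symmetry element and so occurs as an enantiomeric pair, giving 3 + 1 = 4 stereoisomers in total.

4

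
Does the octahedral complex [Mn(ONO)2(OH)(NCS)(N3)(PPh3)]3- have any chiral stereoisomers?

In an octahedral complex each vertex has one trans partner and four cis neighbours.
Systematic enumeration (placing each ligand type in turn and discarding arrangements equivalent by rotation or reflection) gives 9 geometric isomers.
Of these, 6 lack any improper symmetry element and so occur as enantiomeric pairs, giving 9 + 6 = 15 stereoisomers in total.

yes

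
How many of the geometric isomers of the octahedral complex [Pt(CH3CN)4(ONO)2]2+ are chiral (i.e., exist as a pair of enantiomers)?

0

An octahedron has six vertices in three trans pairs; every non-trans pair is cis.
The distinct arrangements are (2 in all): ONO trans; ONO cis.
Each arrangement has an internal mirror plane or centre of symmetry, so none is chiral.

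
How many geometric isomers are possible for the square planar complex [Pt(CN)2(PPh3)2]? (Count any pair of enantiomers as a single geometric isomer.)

2

A square has two trans pairs of vertices; adjacent vertices are cis.
Systematic placement gives 2 geometric isomers: CN cis; CN trans.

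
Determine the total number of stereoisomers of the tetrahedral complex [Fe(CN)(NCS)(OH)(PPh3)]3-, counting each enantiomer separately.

In a tetrahedral complex all four positions are equivalent and every pair of ligands is adjacent — there is no cis/trans distinction.
Only one geometric arrangement is possible; it has no improper symmetry element, so it exists as a pair of enantiomers (2 stereoisomers).

2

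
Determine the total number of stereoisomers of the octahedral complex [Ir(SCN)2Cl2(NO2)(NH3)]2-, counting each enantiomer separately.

8

An octahedron has six vertices in three trans pairs; every non-trans pair is cis.
Working through the distinct placements yields 6 geometric isomers: SCN trans, Cl trans; SCN cis, Cl trans; SCN trans, Cl cis; SCN cis, Cl cis (3 arrangements, 2 chiral).
Of these, 2 lack any improper symmetry element and so occur as enantiomeric pairs, giving 6 + 2 = 8 stereoisomers in total.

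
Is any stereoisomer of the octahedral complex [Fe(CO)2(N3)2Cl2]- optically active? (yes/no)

There are 5 geometric isomers: CO trans, N3 trans, Cl trans; CO trans, N3 cis, Cl cis; CO cis, N3 trans, Cl cis; CO cis, N3 cis, Cl cis (chiral); CO cis, N3 cis, Cl trans.
One of these lacks any improper symmetry element and so occurs as an enantiomeric pair, giving 5 + 1 = 6 stereoisomers in total.

yes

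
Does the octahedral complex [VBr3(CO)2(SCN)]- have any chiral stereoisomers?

no

The distinct arrangements are (3 in all): Br mer, CO cis; Br mer, CO trans; Br fac, CO cis.
Each arrangement has an internal mirror plane or centre of symmetry, so none is chiral.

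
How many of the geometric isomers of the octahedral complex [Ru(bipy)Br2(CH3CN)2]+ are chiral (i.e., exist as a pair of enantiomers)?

1

The six octahedral sites form three mutually perpendicular trans pairs.
Each bipy is bidentate and must span two cis positions.
There are 3 geometric isomers: Br trans, CH3CN cis; Br cis, CH3CN cis (chiral); Br cis, CH3CN trans.
One of these lacks any improper symmetry element and so occurs as an enantiomeric pair, giving 3 + 1 = 4 stereoisomers in total.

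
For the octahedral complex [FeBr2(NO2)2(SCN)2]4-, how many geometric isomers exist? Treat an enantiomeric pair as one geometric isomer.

The six octahedral sites form three mutually perpendicular trans pairs.
Working through the distinct placements yields 5 geometric isomers: Br trans, NO2 trans, SCN trans; Br trans, NO2 cis, SCN cis; Br cis, NO2 cis, SCN trans; Br cis, NO2 cis, SCN cis (chiral); Br cis, NO2 trans, SCN cis.

5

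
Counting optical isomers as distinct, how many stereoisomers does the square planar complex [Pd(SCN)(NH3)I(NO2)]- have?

3

In a square planar complex each vertex has one trans partner and two cis neighbours.
There are 3 geometric isomers: (I/NO2 trans, NH3/SCN trans); (I/SCN trans, NH3/NO2 trans); (I/NH3 trans, NO2/SCN trans).
Each arrangement has an internal mirror plane or centre of symmetry, so none is chiral.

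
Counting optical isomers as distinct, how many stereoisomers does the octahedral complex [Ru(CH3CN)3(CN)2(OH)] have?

3

There are 3 geometric isomers: CH3CN mer, CN cis; CH3CN mer, CN trans; CH3CN fac, CN cis.
Each arrangement has an internal mirror plane or centre of symmetry, so none is chiral.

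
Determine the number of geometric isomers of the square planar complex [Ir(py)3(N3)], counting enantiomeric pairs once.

1

In a square planar complex each vertex has one trans partner and two cis neighbours.
Only one geometric arrangement is possible.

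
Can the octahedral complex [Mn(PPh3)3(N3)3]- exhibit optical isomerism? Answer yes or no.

In an octahedral complex each vertex has one trans partner and four cis neighbours.
The distinct arrangements are (2 in all): PPh3 mer; PPh3 fac.
Each arrangement has an internal mirror plane or centre of symmetry, so none is chiral.

no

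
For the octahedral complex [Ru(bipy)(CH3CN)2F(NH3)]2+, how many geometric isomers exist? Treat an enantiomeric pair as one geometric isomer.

An octahedron has six vertices in three trans pairs; every non-trans pair is cis.
Each bipy is bidentate and must span two cis positions.
Systematic placement gives 4 geometric isomers: CH3CN trans; CH3CN cis (3 arrangements, 2 chiral).

4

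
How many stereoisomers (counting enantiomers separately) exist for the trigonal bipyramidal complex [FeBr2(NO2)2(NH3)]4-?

In a trigonal bipyramid the two axial positions differ from the three equatorial ones.
Placing the ligands in turn and identifying arrangements related by rotation or reflection leaves 5 distinct geometric isomers.
One of these lacks any improper symmetry element and so occurs as an enantiomeric pair, giving 5 + 1 = 6 stereoisomers in total.

6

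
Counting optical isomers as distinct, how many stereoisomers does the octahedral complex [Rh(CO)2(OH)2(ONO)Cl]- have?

Working through the distinct placements yields 6 geometric isomers: CO trans, OH cis; CO trans, OH trans; CO cis, OH cis (3 arrangements, 2 chiral); CO cis, OH trans.
Of these, 2 lack any improper symmetry element and so occur as enantiomeric pairs, giving 6 + 2 = 8 stereoisomers in total.

8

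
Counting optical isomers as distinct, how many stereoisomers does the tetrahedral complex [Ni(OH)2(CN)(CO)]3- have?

In a tetrahedral complex all four positions are equivalent and every pair of ligands is adjacent — there is no cis/trans distinction.
Only one geometric arrangement is possible.

1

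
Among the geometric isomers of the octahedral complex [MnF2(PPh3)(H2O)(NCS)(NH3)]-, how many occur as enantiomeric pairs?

In an octahedral complex each vertex has one trans partner and four cis neighbours.
Placing the ligands in turn and identifying arrangements related by rotation or reflection leaves 9 distinct geometric isomers.
Of these, 6 lack any improper symmetry element and so occur as enantiomeric pairs, giving 9 + 6 = 15 stereoisomers in total.

6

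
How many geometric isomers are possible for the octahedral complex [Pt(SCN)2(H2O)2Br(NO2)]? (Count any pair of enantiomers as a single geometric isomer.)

6

The distinct arrangements are (6 in all): SCN trans, H2O cis; SCN cis, H2O cis (3 arrangements, 2 chiral); SCN trans, H2O trans; SCN cis, H2O trans.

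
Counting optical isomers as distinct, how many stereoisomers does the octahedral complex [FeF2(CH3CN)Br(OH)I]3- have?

15

An octahedron has six vertices in three trans pairs; every non-trans pair is cis.
Exhaustive case analysis gives 9 geometric isomers.
Of these, 6 lack any improper symmetry element and so occur as enantiomeric pairs, giving 9 + 6 = 15 stereoisomers in total.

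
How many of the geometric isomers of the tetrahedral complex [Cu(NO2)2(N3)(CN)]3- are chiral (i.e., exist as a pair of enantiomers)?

0

Only one geometric arrangement is possible.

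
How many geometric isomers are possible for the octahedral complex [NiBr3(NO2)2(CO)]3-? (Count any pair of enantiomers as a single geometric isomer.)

3

The six octahedral sites form three mutually perpendicular trans pairs.
The distinct arrangements are (3 in all): Br mer, NO2 trans; Br mer, NO2 cis; Br fac, NO2 cis.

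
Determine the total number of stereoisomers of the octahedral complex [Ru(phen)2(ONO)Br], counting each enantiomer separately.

3

An octahedron has six vertices in three trans pairs; every non-trans pair is cis.
Each phen is bidentate and must span two cis positions.
There are 2 geometric isomers: ONO and Br mutually trans; ONO and Br mutually cis (chiral).
One of these lacks any improper symmetry element and so occurs as an enantiomeric pair, giving 2 + 1 = 3 stereoisomers in total.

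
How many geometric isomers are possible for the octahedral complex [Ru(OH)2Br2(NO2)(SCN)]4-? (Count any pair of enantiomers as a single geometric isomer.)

In an octahedral complex each vertex has one trans partner and four cis neighbours.
Systematic placement gives 6 geometric isomers: OH cis, Br trans; OH trans, Br trans; OH cis, Br cis (3 arrangements, 2 chiral); OH trans, Br cis.

6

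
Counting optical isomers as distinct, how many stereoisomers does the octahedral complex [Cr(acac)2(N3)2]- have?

3

Each acac is bidentate and must span two cis positions.
Systematic placement gives 2 geometric isomers: N3 trans; N3 cis (chiral).
One of these lacks any improper symmetry element and so occurs as an enantiomeric pair, giving 2 + 1 = 3 stereoisomers in total.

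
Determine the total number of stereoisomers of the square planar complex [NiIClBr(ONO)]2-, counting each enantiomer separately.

A square has two trans pairs of vertices; adjacent vertices are cis.
The distinct arrangements are (3 in all): (Br/I trans, Cl/ONO trans); (Br/ONO trans, Cl/I trans); (Br/Cl trans, I/ONO trans).
Each arrangement has an internal mirror plane or centre of symmetry, so none is chiral.

3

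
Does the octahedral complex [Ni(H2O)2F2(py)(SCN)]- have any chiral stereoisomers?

There are 6 geometric isomers: H2O trans, F trans; H2O cis, F trans; H2O cis, F cis (3 arrangements, 2 chiral); H2O trans, F cis.
Of these, 2 lack any improper symmetry element and so occur as enantiomeric pairs, giving 6 + 2 = 8 stereoisomers in total.

yes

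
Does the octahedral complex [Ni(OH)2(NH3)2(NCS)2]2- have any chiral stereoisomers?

yes

The six octahedral sites form three mutually perpendicular trans pairs.
There are 5 geometric isomers: OH trans, NH3 trans, NCS trans; OH cis, NH3 cis, NCS trans; OH trans, NH3 cis, NCS cis; OH cis, NH3 cis, NCS cis (chiral); OH cis, NH3 trans, NCS cis.
One of these lacks any improper symmetry element and so occurs as an enantiomeric pair, giving 5 + 1 = 6 stereoisomers in total.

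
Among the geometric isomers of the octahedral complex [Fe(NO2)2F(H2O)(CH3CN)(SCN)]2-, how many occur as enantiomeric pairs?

6

An octahedron has six vertices in three trans pairs; every non-trans pair is cis.
Placing the ligands in turn and identifying arrangements related by rotation or reflection leaves 9 distinct geometric isomers.
Of these, 6 lack any improper symmetry element and so occur as enantiomeric pairs, giving 9 + 6 = 15 stereoisomers in total.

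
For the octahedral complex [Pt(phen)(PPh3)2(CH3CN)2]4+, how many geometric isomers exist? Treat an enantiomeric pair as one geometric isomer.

3

An octahedron has six vertices in three trans pairs; every non-trans pair is cis.
Each phen is bidentate and must span two cis positions.
The distinct arrangements are (3 in all): PPh3 cis, CH3CN trans; PPh3 cis, CH3CN cis (chiral); PPh3 trans, CH3CN cis.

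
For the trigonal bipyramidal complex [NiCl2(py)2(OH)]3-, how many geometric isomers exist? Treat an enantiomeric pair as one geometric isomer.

5

In a trigonal bipyramid the two axial positions differ from the three equatorial ones.
Systematic enumeration (placing each ligand type in turn and discarding arrangements equivalent by rotation or reflection) gives 5 geometric isomers.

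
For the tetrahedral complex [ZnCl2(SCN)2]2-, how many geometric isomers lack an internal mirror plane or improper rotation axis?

Only one geometric arrangement is possible.

0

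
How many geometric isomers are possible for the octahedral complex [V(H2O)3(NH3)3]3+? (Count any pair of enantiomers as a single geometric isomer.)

2

An octahedron has six vertices in three trans pairs; every non-trans pair is cis.
There are 2 geometric isomers: H2O mer; H2O fac.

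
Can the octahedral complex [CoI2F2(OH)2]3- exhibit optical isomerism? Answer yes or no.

The distinct arrangements are (5 in all): I trans, F trans, OH trans; I cis, F trans, OH cis; I cis, F cis, OH trans; I cis, F cis, OH cis (chiral); I trans, F cis, OH cis.
One of these lacks any improper symmetry element and so occurs as an enantiomeric pair, giving 5 + 1 = 6 stereoisomers in total.

yes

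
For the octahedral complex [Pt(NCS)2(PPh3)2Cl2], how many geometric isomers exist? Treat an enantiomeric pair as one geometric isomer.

5

An octahedron has six vertices in three trans pairs; every non-trans pair is cis.
The distinct arrangements are (5 in all): NCS trans, PPh3 trans, Cl trans; NCS cis, PPh3 cis, Cl trans; NCS cis, PPh3 trans, Cl cis; NCS cis, PPh3 cis, Cl cis (chiral); NCS trans, PPh3 cis, Cl cis.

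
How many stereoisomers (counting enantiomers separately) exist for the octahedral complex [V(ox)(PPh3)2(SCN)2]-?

4

The six octahedral sites form three mutually perpendicular trans pairs.
Each ox is bidentate and must span two cis positions.
There are 3 geometric isomers: PPh3 trans, SCN cis; PPh3 cis, SCN cis (chiral); PPh3 cis, SCN trans.
One of these lacks any improper symmetry element and so occurs as an enantiomeric pair, giving 3 + 1 = 4 stereoisomers in total.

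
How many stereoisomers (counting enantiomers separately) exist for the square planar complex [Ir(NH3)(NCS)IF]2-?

3

A square has two trans pairs of vertices; adjacent vertices are cis.
There are 3 geometric isomers: (F/NCS trans, I/NH3 trans); (F/NH3 trans, I/NCS trans); (F/I trans, NCS/NH3 trans).
Each arrangement has an internal mirror plane or centre of symmetry, so none is chiral.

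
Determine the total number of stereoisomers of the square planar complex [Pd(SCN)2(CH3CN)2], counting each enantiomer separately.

2

Systematic placement gives 2 geometric isomers: SCN cis; SCN trans.
Each arrangement has an internal mirror plane or centre of symmetry, so none is chiral.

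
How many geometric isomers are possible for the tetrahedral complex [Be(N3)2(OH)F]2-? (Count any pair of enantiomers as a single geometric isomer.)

1

Only one geometric arrangement is possible.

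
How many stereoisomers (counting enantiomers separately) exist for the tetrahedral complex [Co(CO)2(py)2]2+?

Only one geometric arrangement is possible.

1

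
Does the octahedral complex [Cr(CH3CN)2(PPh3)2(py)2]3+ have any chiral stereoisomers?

yes

The six octahedral sites form three mutually perpendicular trans pairs.
Working through the distinct placements yields 5 geometric isomers: CH3CN trans, PPh3 trans, py trans; CH3CN trans, PPh3 cis, py cis; CH3CN cis, PPh3 cis, py trans; CH3CN cis, PPh3 cis, py cis (chiral); CH3CN cis, PPh3 trans, py cis.
One of these lacks any improper symmetry element and so occurs as an enantiomeric pair, giving 5 + 1 = 6 stereoisomers in total.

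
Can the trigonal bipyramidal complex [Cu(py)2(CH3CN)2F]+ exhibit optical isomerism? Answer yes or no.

In a trigonal bipyramid the two axial positions differ from the three equatorial ones.
Exhaustive case analysis gives 5 geometric isomers.
One of these lacks any improper symmetry element and so occurs as an enantiomeric pair, giving 5 + 1 = 6 stereoisomers in total.

yes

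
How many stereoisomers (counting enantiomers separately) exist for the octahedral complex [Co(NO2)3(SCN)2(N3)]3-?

Working through the distinct placements yields 3 geometric isomers: NO2 mer, SCN trans; NO2 fac, SCN cis; NO2 mer, SCN cis.
Each arrangement has an internal mirror plane or centre of symmetry, so none is chiral.

3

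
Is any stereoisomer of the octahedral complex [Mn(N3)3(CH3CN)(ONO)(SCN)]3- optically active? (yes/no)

yes

An octahedron has six vertices in three trans pairs; every non-trans pair is cis.
There are 4 geometric isomers: N3 mer (3 arrangements); N3 fac (chiral).
One of these lacks any improper symmetry element and so occurs as an enantiomeric pair, giving 4 + 1 = 5 stereoisomers in total.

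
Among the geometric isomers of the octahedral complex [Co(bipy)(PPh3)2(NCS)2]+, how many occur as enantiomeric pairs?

1

In an octahedral complex each vertex has one trans partner and four cis neighbours.
Each bipy is bidentate and must span two cis positions.
Working through the distinct placements yields 3 geometric isomers: PPh3 cis, NCS trans; PPh3 cis, NCS cis (chiral); PPh3 trans, NCS cis.
One of these lacks any improper symmetry element and so occurs as an enantiomeric pair, giving 3 + 1 = 4 stereoisomers in total.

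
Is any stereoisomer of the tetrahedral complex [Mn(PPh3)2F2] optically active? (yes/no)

no

All four vertices of a tetrahedron are equivalent and mutually adjacent, so cis/trans isomerism cannot arise.
Only one geometric arrangement is possible.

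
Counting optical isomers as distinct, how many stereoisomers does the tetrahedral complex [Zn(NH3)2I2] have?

In a tetrahedral complex all four positions are equivalent and every pair of ligands is adjacent — there is no cis/trans distinction.
Only one geometric arrangement is possible.

1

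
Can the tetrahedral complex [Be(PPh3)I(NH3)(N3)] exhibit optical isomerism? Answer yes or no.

In a tetrahedral complex all four positions are equivalent and every pair of ligands is adjacent — there is no cis/trans distinction.
Only one geometric arrangement is possible; it has no improper symmetry element, so it exists as a pair of enantiomers (2 stereoisomers).

yes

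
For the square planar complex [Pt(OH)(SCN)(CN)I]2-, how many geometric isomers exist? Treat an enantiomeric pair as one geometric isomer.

In a square planar complex each vertex has one trans partner and two cis neighbours.
The distinct arrangements are (3 in all): (CN/OH trans, I/SCN trans); (CN/SCN trans, I/OH trans); (CN/I trans, OH/SCN trans).

3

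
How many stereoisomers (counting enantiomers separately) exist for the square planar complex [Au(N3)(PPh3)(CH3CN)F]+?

A square has two trans pairs of vertices; adjacent vertices are cis.
Working through the distinct placements yields 3 geometric isomers: (CH3CN/N3 trans, F/PPh3 trans); (CH3CN/PPh3 trans, F/N3 trans); (CH3CN/F trans, N3/PPh3 trans).
Each arrangement has an internal mirror plane or centre of symmetry, so none is chiral.

3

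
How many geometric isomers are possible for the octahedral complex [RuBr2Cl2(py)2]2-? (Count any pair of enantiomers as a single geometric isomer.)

Systematic placement gives 5 geometric isomers: Br trans, Cl trans, py trans; Br trans, Cl cis, py cis; Br cis, Cl cis, py trans; Br cis, Cl cis, py cis (chiral); Br cis, Cl trans, py cis.

5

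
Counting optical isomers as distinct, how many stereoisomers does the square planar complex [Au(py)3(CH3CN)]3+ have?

1

In a square planar complex each vertex has one trans partner and two cis neighbours.
Only one geometric arrangement is possible.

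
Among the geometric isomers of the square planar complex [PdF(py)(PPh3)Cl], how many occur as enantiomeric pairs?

0

In a square planar complex each vertex has one trans partner and two cis neighbours.
Working through the distinct placements yields 3 geometric isomers: (Cl/PPh3 trans, F/py trans); (Cl/py trans, F/PPh3 trans); (Cl/F trans, PPh3/py trans).
Each arrangement has an internal mirror plane or centre of symmetry, so none is chiral.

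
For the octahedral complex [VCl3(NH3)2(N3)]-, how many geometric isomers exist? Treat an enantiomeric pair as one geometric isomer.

3

Working through the distinct placements yields 3 geometric isomers: Cl mer, NH3 trans; Cl mer, NH3 cis; Cl fac, NH3 cis.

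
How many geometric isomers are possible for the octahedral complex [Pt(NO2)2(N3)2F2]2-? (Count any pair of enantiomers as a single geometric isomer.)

5

The six octahedral sites form three mutually perpendicular trans pairs.
Systematic placement gives 5 geometric isomers: NO2 trans, N3 trans, F trans; NO2 cis, N3 cis, F trans; NO2 trans, N3 cis, F cis; NO2 cis, N3 cis, F cis (chiral); NO2 cis, N3 trans, F cis.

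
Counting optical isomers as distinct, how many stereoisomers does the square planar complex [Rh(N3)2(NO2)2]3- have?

The distinct arrangements are (2 in all): N3 cis; N3 trans.
Each arrangement has an internal mirror plane or centre of symmetry, so none is chiral.

2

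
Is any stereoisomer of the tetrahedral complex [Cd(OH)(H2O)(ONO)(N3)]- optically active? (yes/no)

yes

Only one geometric arrangement is possible; it has no improper symmetry element, so it exists as a pair of enantiomers (2 stereoisomers).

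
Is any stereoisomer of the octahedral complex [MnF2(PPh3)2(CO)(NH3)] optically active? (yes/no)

In an octahedral complex each vertex has one trans partner and four cis neighbours.
There are 6 geometric isomers: F cis, PPh3 trans; F cis, PPh3 cis (3 arrangements, 2 chiral); F trans, PPh3 trans; F trans, PPh3 cis.
Of these, 2 lack any improper symmetry element and so occur as enantiomeric pairs, giving 6 + 2 = 8 stereoisomers in total.

yes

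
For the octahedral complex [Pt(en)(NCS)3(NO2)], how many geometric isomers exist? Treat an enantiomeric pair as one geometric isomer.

The six octahedral sites form three mutually perpendicular trans pairs.
Each en is bidentate and must span two cis positions.
There are 2 geometric isomers: NCS mer; NCS fac.

2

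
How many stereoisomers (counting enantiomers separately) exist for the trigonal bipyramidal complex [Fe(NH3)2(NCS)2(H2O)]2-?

A trigonal bipyramid has two axial and three equatorial sites, which are chemically inequivalent.
Exhaustive case analysis gives 5 geometric isomers.
One of these lacks any improper symmetry element and so occurs as an enantiomeric pair, giving 5 + 1 = 6 stereoisomers in total.

6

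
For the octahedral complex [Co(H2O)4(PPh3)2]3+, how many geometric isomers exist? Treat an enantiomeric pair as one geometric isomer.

In an octahedral complex each vertex has one trans partner and four cis neighbours.
The distinct arrangements are (2 in all): PPh3 trans; PPh3 cis.

2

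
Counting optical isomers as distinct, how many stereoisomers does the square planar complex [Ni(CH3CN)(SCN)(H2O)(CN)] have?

3

In a square planar complex each vertex has one trans partner and two cis neighbours.
Working through the distinct placements yields 3 geometric isomers: (CH3CN/H2O trans, CN/SCN trans); (CH3CN/SCN trans, CN/H2O trans); (CH3CN/CN trans, H2O/SCN trans).
Each arrangement has an internal mirror plane or centre of symmetry, so none is chiral.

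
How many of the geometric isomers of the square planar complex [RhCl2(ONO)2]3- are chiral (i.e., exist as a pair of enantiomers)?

0

In a square planar complex each vertex has one trans partner and two cis neighbours.
The distinct arrangements are (2 in all): Cl cis; Cl trans.
Each arrangement has an internal mirror plane or centre of symmetry, so none is chiral.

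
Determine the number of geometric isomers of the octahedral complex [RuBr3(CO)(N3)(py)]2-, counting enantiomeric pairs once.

In an octahedral complex each vertex has one trans partner and four cis neighbours.
Working through the distinct placements yields 4 geometric isomers: Br mer (3 arrangements); Br fac (chiral).

4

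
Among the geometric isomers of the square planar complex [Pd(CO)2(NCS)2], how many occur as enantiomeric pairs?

0

A square has two trans pairs of vertices; adjacent vertices are cis.
Systematic placement gives 2 geometric isomers: CO cis; CO trans.
Each arrangement has an internal mirror plane or centre of symmetry, so none is chiral.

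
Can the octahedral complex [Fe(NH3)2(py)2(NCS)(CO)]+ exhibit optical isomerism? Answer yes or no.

Working through the distinct placements yields 6 geometric isomers: NH3 trans, py trans; NH3 cis, py cis (3 arrangements, 2 chiral); NH3 cis, py trans; NH3 trans, py cis.
Of these, 2 lack any improper symmetry element and so occur as enantiomeric pairs, giving 6 + 2 = 8 stereoisomers in total.

yes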